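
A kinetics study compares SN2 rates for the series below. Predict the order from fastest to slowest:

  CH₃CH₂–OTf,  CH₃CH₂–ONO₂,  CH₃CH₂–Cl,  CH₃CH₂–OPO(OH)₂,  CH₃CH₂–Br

Identical carbon frameworks mean the comparison reduces to leaving-group quality.
Leaving-group ability tracks the stability of the departed species; conjugate-acid pKₐ is the usual yardstick (lower pKₐ → better LG).
CH₃CH₂–OTf loses OTf⁻: pKₐ(CF₃SO₃H (triflic acid)) ≈ -14
CH₃CH₂–Br loses Br⁻: pKₐ(HBr) ≈ -9
CH₃CH₂–Cl loses Cl⁻: pKₐ(HCl) ≈ -7
CH₃CH₂–ONO₂ loses NO₃⁻: pKₐ(HNO₃) ≈ -1.3
CH₃CH₂–OPO(OH)₂ loses H₂PO₄⁻: pKₐ(H₃PO₄) ≈ 2.1

CH₃CH₂–OTf > CH₃CH₂–Br > CH₃CH₂–Cl > CH₃CH₂–ONO₂ > CH₃CH₂–OPO(OH)₂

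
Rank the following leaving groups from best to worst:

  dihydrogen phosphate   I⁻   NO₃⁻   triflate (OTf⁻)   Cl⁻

triflate (OTf⁻) > I⁻ > Cl⁻ > NO₃⁻ > dihydrogen phosphate

triflate (OTf⁻): pKₐ(CF₃SO₃H (triflic acid)) ≈ -14
I⁻: pKₐ(HI) ≈ -10 — large, highly polarisable; very weak base
Cl⁻: pKₐ(HCl) ≈ -7 — moderately weak base
NO₃⁻: pKₐ(HNO₃) ≈ -1.3
dihydrogen phosphate: pKₐ(H₃PO₄) ≈ 2.1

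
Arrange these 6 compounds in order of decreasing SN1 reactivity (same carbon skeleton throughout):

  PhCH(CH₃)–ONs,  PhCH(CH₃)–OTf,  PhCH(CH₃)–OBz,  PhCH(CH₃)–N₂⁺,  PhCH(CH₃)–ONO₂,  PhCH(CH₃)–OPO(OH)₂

PhCH(CH₃)–N₂⁺ > PhCH(CH₃)–OTf > PhCH(CH₃)–ONs > PhCH(CH₃)–ONO₂ > PhCH(CH₃)–OPO(OH)₂ > PhCH(CH₃)–OBz

With the same alkyl group throughout, only the leaving group differentiates the rates.
Rank by basicity of the departing species: weakest base leaves most easily.
PhCH(CH₃)–N₂⁺ loses N₂: no meaningful conjugate acid; N₂ departs as an exceptionally stable neutral molecule
PhCH(CH₃)–OTf loses OTf⁻: pKₐ(CF₃SO₃H (triflic acid)) ≈ -14
PhCH(CH₃)–ONs loses ONs⁻: pKₐ(p-O₂NC₆H₄SO₃H) ≈ -3.5
PhCH(CH₃)–ONO₂ loses NO₃⁻: pKₐ(HNO₃) ≈ -1.3
PhCH(CH₃)–OPO(OH)₂ loses H₂PO₄⁻: pKₐ(H₃PO₄) ≈ 2.1
PhCH(CH₃)–OBz loses PhCOO⁻: pKₐ(C₆H₅COOH) ≈ 4.2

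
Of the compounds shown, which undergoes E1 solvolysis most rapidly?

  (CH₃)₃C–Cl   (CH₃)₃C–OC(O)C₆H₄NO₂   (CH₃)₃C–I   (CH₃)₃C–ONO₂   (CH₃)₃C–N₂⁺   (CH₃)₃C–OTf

(CH₃)₃C–N₂⁺

Same R in every case — rank the leaving groups.
A good leaving group is a weak base: the lower the pKₐ of its conjugate acid, the more readily it departs.
(CH₃)₃C–N₂⁺ loses N₂: no meaningful conjugate acid; N₂ departs as an exceptionally stable neutral molecule
(CH₃)₃C–OTf loses OTf⁻: pKₐ(CF₃SO₃H (triflic acid)) ≈ -14
(CH₃)₃C–I loses I⁻: pKₐ(HI) ≈ -10
(CH₃)₃C–Cl loses Cl⁻: pKₐ(HCl) ≈ -7
(CH₃)₃C–ONO₂ loses NO₃⁻: pKₐ(HNO₃) ≈ -1.3
(CH₃)₃C–OC(O)C₆H₄NO₂ loses p-O₂N–C₆H₄–COO⁻: pKₐ(p-nitrobenzoic acid) ≈ 3.4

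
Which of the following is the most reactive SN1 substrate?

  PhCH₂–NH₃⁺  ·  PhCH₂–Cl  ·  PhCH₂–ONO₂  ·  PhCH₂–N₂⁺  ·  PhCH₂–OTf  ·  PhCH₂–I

PhCH₂–N₂⁺

The skeletons are identical, so relative rate is governed entirely by leaving-group ability.
The more stable X⁻ (or X) is on its own — i.e. the weaker a base it is — the better a leaving group it makes.
PhCH₂–N₂⁺ loses N₂: no meaningful conjugate acid; N₂ departs as an exceptionally stable neutral molecule
PhCH₂–OTf loses OTf⁻: pKₐ(CF₃SO₃H (triflic acid)) ≈ -14
PhCH₂–I loses I⁻: pKₐ(HI) ≈ -10
PhCH₂–Cl loses Cl⁻: pKₐ(HCl) ≈ -7
PhCH₂–ONO₂ loses NO₃⁻: pKₐ(HNO₃) ≈ -1.3
PhCH₂–NH₃⁺ loses NH₃: pKₐ(NH₄⁺) ≈ 9.2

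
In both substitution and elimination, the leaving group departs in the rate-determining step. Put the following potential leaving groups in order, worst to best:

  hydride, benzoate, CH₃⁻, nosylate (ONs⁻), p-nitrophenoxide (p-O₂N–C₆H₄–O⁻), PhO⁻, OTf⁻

CH₃⁻ < hydride < PhO⁻ < p-nitrophenoxide (p-O₂N–C₆H₄–O⁻) < benzoate < nosylate (ONs⁻) < OTf⁻

A good leaving group is a weak base: the lower the pKₐ of its conjugate acid, the more readily it departs.
OTf⁻: pKₐ(CF₃SO₃H (triflic acid)) ≈ -14
nosylate (ONs⁻): pKₐ(p-O₂NC₆H₄SO₃H) ≈ -3.5
benzoate: pKₐ(C₆H₅COOH) ≈ 4.2
p-nitrophenoxide (p-O₂N–C₆H₄–O⁻): pKₐ(p-nitrophenol) ≈ 7.2
PhO⁻: pKₐ(C₆H₅OH (phenol)) ≈ 10
hydride: pKₐ(H₂) ≈ 36
CH₃⁻: pKₐ(CH₄) ≈ 48
Reversing gives the worst-to-best order requested.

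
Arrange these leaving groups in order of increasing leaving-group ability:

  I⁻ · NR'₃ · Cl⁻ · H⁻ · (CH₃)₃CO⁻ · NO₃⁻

I⁻: pKₐ(HI) ≈ -10
Cl⁻: pKₐ(HCl) ≈ -7
NO₃⁻: pKₐ(HNO₃) ≈ -1.3
NR'₃: pKₐ(R'₃NH⁺) ≈ 10.7
(CH₃)₃CO⁻: pKₐ(t-BuOH) ≈ 18
H⁻: pKₐ(H₂) ≈ 36
Listed from poorest to best leaving group as asked.

H⁻ < (CH₃)₃CO⁻ < NR'₃ < NO₃⁻ < Cl⁻ < I⁻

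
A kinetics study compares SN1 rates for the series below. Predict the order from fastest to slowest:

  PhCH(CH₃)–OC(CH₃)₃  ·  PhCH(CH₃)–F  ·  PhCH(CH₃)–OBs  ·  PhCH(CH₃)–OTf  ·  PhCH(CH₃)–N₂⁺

Identical carbon frameworks mean the comparison reduces to leaving-group quality.
A good leaving group is a weak base: the lower the pKₐ of its conjugate acid, the more readily it departs.
PhCH(CH₃)–N₂⁺ loses N₂: no meaningful conjugate acid; N₂ departs as an exceptionally stable neutral molecule
PhCH(CH₃)–OTf loses OTf⁻: pKₐ(CF₃SO₃H (triflic acid)) ≈ -14
PhCH(CH₃)–OBs loses OBs⁻: pKₐ(p-BrC₆H₄SO₃H) ≈ -2.8
PhCH(CH₃)–F loses F⁻: pKₐ(HF) ≈ 3.2
PhCH(CH₃)–OC(CH₃)₃ loses (CH₃)₃CO⁻: pKₐ(t-BuOH) ≈ 18

PhCH(CH₃)–N₂⁺ > PhCH(CH₃)–OTf > PhCH(CH₃)–OBs > PhCH(CH₃)–F > PhCH(CH₃)–OC(CH₃)₃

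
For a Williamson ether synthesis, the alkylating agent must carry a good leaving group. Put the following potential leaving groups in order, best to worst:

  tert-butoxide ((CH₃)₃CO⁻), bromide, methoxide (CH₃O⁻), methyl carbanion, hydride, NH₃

bromide > NH₃ > methoxide (CH₃O⁻) > tert-butoxide ((CH₃)₃CO⁻) > hydride > methyl carbanion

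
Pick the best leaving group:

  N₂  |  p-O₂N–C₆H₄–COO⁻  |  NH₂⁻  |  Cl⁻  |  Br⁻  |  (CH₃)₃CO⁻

N₂

The more stable X⁻ (or X) is on its own — i.e. the weaker a base it is — the better a leaving group it makes.
N₂: no meaningful conjugate acid; N₂ departs as an exceptionally stable neutral molecule
Br⁻: pKₐ(HBr) ≈ -9
Cl⁻: pKₐ(HCl) ≈ -7
p-O₂N–C₆H₄–COO⁻: pKₐ(p-nitrobenzoic acid) ≈ 3.4
(CH₃)₃CO⁻: pKₐ(t-BuOH) ≈ 18
NH₂⁻: pKₐ(NH₃) ≈ 38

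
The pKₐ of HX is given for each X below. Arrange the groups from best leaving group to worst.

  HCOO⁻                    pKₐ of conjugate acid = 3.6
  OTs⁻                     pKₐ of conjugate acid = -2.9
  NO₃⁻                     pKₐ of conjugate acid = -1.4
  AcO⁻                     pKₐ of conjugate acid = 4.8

Lower conjugate-acid pKₐ ⇒ weaker base ⇒ better leaving group.
Sorting by the given values: OTs⁻ (-2.9), NO₃⁻ (-1.4), HCOO⁻ (3.6), AcO⁻ (4.8).

OTs⁻ > NO₃⁻ > HCOO⁻ > AcO⁻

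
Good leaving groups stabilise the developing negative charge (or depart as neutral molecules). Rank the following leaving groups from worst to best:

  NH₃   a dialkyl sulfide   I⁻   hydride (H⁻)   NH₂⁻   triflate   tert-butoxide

triflate: pKₐ(CF₃SO₃H (triflic acid)) ≈ -14
I⁻: pKₐ(HI) ≈ -10
a dialkyl sulfide: pKₐ(R'₂SH⁺) ≈ -7 — neutral; leaves from a sulfonium salt (R–SR'₂⁺)
NH₃: pKₐ(NH₄⁺) ≈ 9.2
tert-butoxide: pKₐ(t-BuOH) ≈ 18 — bulky, strongly basic alkoxide
hydride (H⁻): pKₐ(H₂) ≈ 36 — extremely strong base; leaves only in special hydride-transfer contexts
NH₂⁻: pKₐ(NH₃) ≈ 38
Listed from poorest to best leaving group as asked.

NH₂⁻ < hydride (H⁻) < tert-butoxide < NH₃ < a dialkyl sulfide < I⁻ < triflate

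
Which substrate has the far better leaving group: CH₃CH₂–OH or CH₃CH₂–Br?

CH₃CH₂–Br

From CH₃CH₂–OH the departing group would be OH⁻ (pKₐ(H₂O) ≈ 15.7). Strong base; essentially never leaves without prior activation.
From CH₃CH₂–Br the leaving group is Br⁻ (pKₐ(HBr) ≈ -9). Weak base; good leaving group.
(In practice CH₃CH₂–Br is made from CH₃CH₂–OH by treatment with PBr₃, replacing the hydroxyl with bromide.)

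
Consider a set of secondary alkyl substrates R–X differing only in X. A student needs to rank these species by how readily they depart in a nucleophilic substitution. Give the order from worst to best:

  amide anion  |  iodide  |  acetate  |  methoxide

iodide: pKₐ(HI) ≈ -10
acetate: pKₐ(CH₃COOH) ≈ 4.8
methoxide: pKₐ(CH₃OH) ≈ 15.5
amide anion: pKₐ(NH₃) ≈ 38
Listed from poorest to best leaving group as asked.

amide anion < methoxide < acetate < iodide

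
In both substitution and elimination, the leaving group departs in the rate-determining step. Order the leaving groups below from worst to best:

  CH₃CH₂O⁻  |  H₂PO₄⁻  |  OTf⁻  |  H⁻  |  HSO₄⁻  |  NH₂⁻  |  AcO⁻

A good leaving group is a weak base: the lower the pKₐ of its conjugate acid, the more readily it departs.
OTf⁻: pKₐ(CF₃SO₃H (triflic acid)) ≈ -14
HSO₄⁻: pKₐ(H₂SO₄) ≈ -3
H₂PO₄⁻: pKₐ(H₃PO₄) ≈ 2.1
AcO⁻: pKₐ(CH₃COOH) ≈ 4.8
CH₃CH₂O⁻: pKₐ(CH₃CH₂OH) ≈ 16
H⁻: pKₐ(H₂) ≈ 36 — extremely strong base; leaves only in special hydride-transfer contexts
NH₂⁻: pKₐ(NH₃) ≈ 38 — extremely strong base; never a leaving group
Listed from poorest to best leaving group as asked.

NH₂⁻ < H⁻ < CH₃CH₂O⁻ < AcO⁻ < H₂PO₄⁻ < HSO₄⁻ < OTf⁻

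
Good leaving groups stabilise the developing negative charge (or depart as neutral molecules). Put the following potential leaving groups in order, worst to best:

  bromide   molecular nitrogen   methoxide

methoxide < bromide < molecular nitrogen

Leaving-group ability tracks the stability of the departed species; conjugate-acid pKₐ is the usual yardstick (lower pKₐ → better LG).
molecular nitrogen: no meaningful conjugate acid; N₂ departs as an exceptionally stable neutral molecule
bromide: pKₐ(HBr) ≈ -9
methoxide: pKₐ(CH₃OH) ≈ 15.5
Listed from poorest to best leaving group as asked.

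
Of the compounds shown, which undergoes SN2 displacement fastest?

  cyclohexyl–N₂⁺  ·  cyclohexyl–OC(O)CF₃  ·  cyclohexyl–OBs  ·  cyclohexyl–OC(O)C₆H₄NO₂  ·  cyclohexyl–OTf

Same R in every case — rank the leaving groups.
Rank by basicity of the departing species: weakest base leaves most easily.
cyclohexyl–N₂⁺ loses N₂: no meaningful conjugate acid; N₂ departs as an exceptionally stable neutral molecule
cyclohexyl–OTf loses OTf⁻: pKₐ(CF₃SO₃H (triflic acid)) ≈ -14
cyclohexyl–OBs loses OBs⁻: pKₐ(p-BrC₆H₄SO₃H) ≈ -2.8
cyclohexyl–OC(O)CF₃ loses CF₃COO⁻: pKₐ(CF₃COOH) ≈ 0.2
cyclohexyl–OC(O)C₆H₄NO₂ loses p-O₂N–C₆H₄–COO⁻: pKₐ(p-nitrobenzoic acid) ≈ 3.4

cyclohexyl–N₂⁺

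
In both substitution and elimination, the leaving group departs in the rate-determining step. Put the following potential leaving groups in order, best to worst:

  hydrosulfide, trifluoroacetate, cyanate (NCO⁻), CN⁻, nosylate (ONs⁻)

nosylate (ONs⁻) > trifluoroacetate > cyanate (NCO⁻) > hydrosulfide > CN⁻

Leaving-group ability tracks the stability of the departed species; conjugate-acid pKₐ is the usual yardstick (lower pKₐ → better LG).
nosylate (ONs⁻): pKₐ(p-O₂NC₆H₄SO₃H) ≈ -3.5
trifluoroacetate: pKₐ(CF₃COOH) ≈ 0.2
cyanate (NCO⁻): pKₐ(HOCN) ≈ 3.5
hydrosulfide: pKₐ(H₂S) ≈ 7
CN⁻: pKₐ(HCN) ≈ 9.2 — sp carbon stabilises the charge somewhat, but still a poor LG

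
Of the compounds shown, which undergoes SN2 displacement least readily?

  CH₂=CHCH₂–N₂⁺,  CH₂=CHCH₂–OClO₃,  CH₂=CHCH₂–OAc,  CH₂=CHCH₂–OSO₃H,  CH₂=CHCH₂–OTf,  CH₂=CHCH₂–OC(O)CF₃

CH₂=CHCH₂–OAc

With the same alkyl group throughout, only the leaving group differentiates the rates.
A good leaving group is a weak base: the lower the pKₐ of its conjugate acid, the more readily it departs.
CH₂=CHCH₂–N₂⁺ loses N₂: no meaningful conjugate acid; N₂ departs as an exceptionally stable neutral molecule
CH₂=CHCH₂–OTf loses OTf⁻: pKₐ(CF₃SO₃H (triflic acid)) ≈ -14
CH₂=CHCH₂–OClO₃ loses ClO₄⁻: pKₐ(HClO₄) ≈ -10
CH₂=CHCH₂–OSO₃H loses HSO₄⁻: pKₐ(H₂SO₄) ≈ -3
CH₂=CHCH₂–OC(O)CF₃ loses CF₃COO⁻: pKₐ(CF₃COOH) ≈ 0.2
CH₂=CHCH₂–OAc loses AcO⁻: pKₐ(CH₃COOH) ≈ 4.8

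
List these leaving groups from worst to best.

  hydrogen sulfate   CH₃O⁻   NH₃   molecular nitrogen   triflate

CH₃O⁻ < NH₃ < hydrogen sulfate < triflate < molecular nitrogen

molecular nitrogen: no meaningful conjugate acid; N₂ departs as an exceptionally stable neutral molecule
triflate: pKₐ(CF₃SO₃H (triflic acid)) ≈ -14
hydrogen sulfate: pKₐ(H₂SO₄) ≈ -3
NH₃: pKₐ(NH₄⁺) ≈ 9.2
CH₃O⁻: pKₐ(CH₃OH) ≈ 15.5
Listed from poorest to best leaving group as asked.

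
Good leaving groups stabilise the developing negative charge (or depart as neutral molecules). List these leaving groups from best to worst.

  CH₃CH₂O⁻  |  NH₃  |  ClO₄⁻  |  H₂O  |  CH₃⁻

ClO₄⁻: pKₐ(HClO₄) ≈ -10
H₂O: pKₐ(H₃O⁺) ≈ -1.7
NH₃: pKₐ(NH₄⁺) ≈ 9.2
CH₃CH₂O⁻: pKₐ(CH₃CH₂OH) ≈ 16
CH₃⁻: pKₐ(CH₄) ≈ 48

ClO₄⁻ > H₂O > NH₃ > CH₃CH₂O⁻ > CH₃⁻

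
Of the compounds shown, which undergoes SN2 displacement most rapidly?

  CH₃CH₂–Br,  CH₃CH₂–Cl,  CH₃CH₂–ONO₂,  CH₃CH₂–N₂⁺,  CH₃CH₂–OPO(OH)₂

With the same alkyl group throughout, only the leaving group differentiates the rates.
Leaving-group ability tracks the stability of the departed species; conjugate-acid pKₐ is the usual yardstick (lower pKₐ → better LG).
CH₃CH₂–N₂⁺ loses N₂: no meaningful conjugate acid; N₂ departs as an exceptionally stable neutral molecule
CH₃CH₂–Br loses Br⁻: pKₐ(HBr) ≈ -9
CH₃CH₂–Cl loses Cl⁻: pKₐ(HCl) ≈ -7
CH₃CH₂–ONO₂ loses NO₃⁻: pKₐ(HNO₃) ≈ -1.3
CH₃CH₂–OPO(OH)₂ loses H₂PO₄⁻: pKₐ(H₃PO₄) ≈ 2.1

CH₃CH₂–N₂⁺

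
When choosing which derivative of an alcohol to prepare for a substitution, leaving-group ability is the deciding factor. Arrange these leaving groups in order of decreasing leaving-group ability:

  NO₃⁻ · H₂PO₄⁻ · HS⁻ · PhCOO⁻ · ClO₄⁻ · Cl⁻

Rank by basicity of the departing species: weakest base leaves most easily.
ClO₄⁻: pKₐ(HClO₄) ≈ -10 — extremely weak base; rarely used for safety reasons
Cl⁻: pKₐ(HCl) ≈ -7
NO₃⁻: pKₐ(HNO₃) ≈ -1.3 — resonance-delocalised over three oxygens
H₂PO₄⁻: pKₐ(H₃PO₄) ≈ 2.1
PhCOO⁻: pKₐ(C₆H₅COOH) ≈ 4.2 — aryl carboxylate
HS⁻: pKₐ(H₂S) ≈ 7

ClO₄⁻ > Cl⁻ > NO₃⁻ > H₂PO₄⁻ > PhCOO⁻ > HS⁻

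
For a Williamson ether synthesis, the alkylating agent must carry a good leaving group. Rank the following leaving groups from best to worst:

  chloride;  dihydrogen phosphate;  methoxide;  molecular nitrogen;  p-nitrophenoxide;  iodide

molecular nitrogen: no meaningful conjugate acid; N₂ departs as an exceptionally stable neutral molecule
iodide: pKₐ(HI) ≈ -10
chloride: pKₐ(HCl) ≈ -7
dihydrogen phosphate: pKₐ(H₃PO₄) ≈ 2.1
p-nitrophenoxide: pKₐ(p-nitrophenol) ≈ 7.2
methoxide: pKₐ(CH₃OH) ≈ 15.5

molecular nitrogen > iodide > chloride > dihydrogen phosphate > p-nitrophenoxide > methoxide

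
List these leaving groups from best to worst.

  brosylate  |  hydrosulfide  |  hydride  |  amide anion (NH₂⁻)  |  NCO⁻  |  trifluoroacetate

brosylate: pKₐ(p-BrC₆H₄SO₃H) ≈ -2.8
trifluoroacetate: pKₐ(CF₃COOH) ≈ 0.2 — strongly electron-withdrawing CF₃ stabilises the carboxylate
NCO⁻: pKₐ(HOCN) ≈ 3.5 — resonance between N and O
hydrosulfide: pKₐ(H₂S) ≈ 7
hydride: pKₐ(H₂) ≈ 36
amide anion (NH₂⁻): pKₐ(NH₃) ≈ 38 — extremely strong base; never a leaving group

brosylate > trifluoroacetate > NCO⁻ > hydrosulfide > hydride > amide anion (NH₂⁻)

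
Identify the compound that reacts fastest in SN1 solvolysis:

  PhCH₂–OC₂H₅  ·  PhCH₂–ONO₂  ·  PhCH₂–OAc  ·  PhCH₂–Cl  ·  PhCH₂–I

PhCH₂–I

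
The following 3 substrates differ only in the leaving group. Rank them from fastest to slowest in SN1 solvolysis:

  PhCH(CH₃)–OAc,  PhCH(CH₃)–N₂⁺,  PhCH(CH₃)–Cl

PhCH(CH₃)–N₂⁺ > PhCH(CH₃)–Cl > PhCH(CH₃)–OAc

Identical carbon frameworks mean the comparison reduces to leaving-group quality.
Rank by basicity of the departing species: weakest base leaves most easily.
PhCH(CH₃)–N₂⁺ loses N₂: no meaningful conjugate acid; N₂ departs as an exceptionally stable neutral molecule
PhCH(CH₃)–Cl loses Cl⁻: pKₐ(HCl) ≈ -7
PhCH(CH₃)–OAc loses AcO⁻: pKₐ(CH₃COOH) ≈ 4.8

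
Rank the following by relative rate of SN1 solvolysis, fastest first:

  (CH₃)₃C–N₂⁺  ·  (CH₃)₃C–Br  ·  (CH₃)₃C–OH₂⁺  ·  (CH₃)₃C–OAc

(CH₃)₃C–N₂⁺ > (CH₃)₃C–Br > (CH₃)₃C–OH₂⁺ > (CH₃)₃C–OAc

Same R in every case — rank the leaving groups.
A good leaving group is a weak base: the lower the pKₐ of its conjugate acid, the more readily it departs.
(CH₃)₃C–N₂⁺ loses N₂: no meaningful conjugate acid; N₂ departs as an exceptionally stable neutral molecule
(CH₃)₃C–Br loses Br⁻: pKₐ(HBr) ≈ -9
(CH₃)₃C–OH₂⁺ loses H₂O: pKₐ(H₃O⁺) ≈ -1.7
(CH₃)₃C–OAc loses AcO⁻: pKₐ(CH₃COOH) ≈ 4.8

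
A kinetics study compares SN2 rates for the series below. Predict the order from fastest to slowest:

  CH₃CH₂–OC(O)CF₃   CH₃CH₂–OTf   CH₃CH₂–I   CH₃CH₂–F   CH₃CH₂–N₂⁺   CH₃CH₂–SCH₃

Same R in every case — rank the leaving groups.
A good leaving group is a weak base: the lower the pKₐ of its conjugate acid, the more readily it departs.
CH₃CH₂–N₂⁺ loses N₂: no meaningful conjugate acid; N₂ departs as an exceptionally stable neutral molecule
CH₃CH₂–OTf loses OTf⁻: pKₐ(CF₃SO₃H (triflic acid)) ≈ -14
CH₃CH₂–I loses I⁻: pKₐ(HI) ≈ -10
CH₃CH₂–OC(O)CF₃ loses CF₃COO⁻: pKₐ(CF₃COOH) ≈ 0.2
CH₃CH₂–F loses F⁻: pKₐ(HF) ≈ 3.2
CH₃CH₂–SCH₃ loses RS⁻: pKₐ(RSH (a thiol)) ≈ 10.5

CH₃CH₂–N₂⁺ > CH₃CH₂–OTf > CH₃CH₂–I > CH₃CH₂–OC(O)CF₃ > CH₃CH₂–F > CH₃CH₂–SCH₃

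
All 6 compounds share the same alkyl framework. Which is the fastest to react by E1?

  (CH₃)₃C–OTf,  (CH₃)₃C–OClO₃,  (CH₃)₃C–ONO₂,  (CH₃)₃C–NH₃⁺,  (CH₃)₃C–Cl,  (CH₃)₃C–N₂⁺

With the same alkyl group throughout, only the leaving group differentiates the rates.
A good leaving group is a weak base: the lower the pKₐ of its conjugate acid, the more readily it departs.
(CH₃)₃C–N₂⁺ loses N₂: no meaningful conjugate acid; N₂ departs as an exceptionally stable neutral molecule
(CH₃)₃C–OTf loses OTf⁻: pKₐ(CF₃SO₃H (triflic acid)) ≈ -14
(CH₃)₃C–OClO₃ loses ClO₄⁻: pKₐ(HClO₄) ≈ -10
(CH₃)₃C–Cl loses Cl⁻: pKₐ(HCl) ≈ -7
(CH₃)₃C–ONO₂ loses NO₃⁻: pKₐ(HNO₃) ≈ -1.3
(CH₃)₃C–NH₃⁺ loses NH₃: pKₐ(NH₄⁺) ≈ 9.2

(CH₃)₃C–N₂⁺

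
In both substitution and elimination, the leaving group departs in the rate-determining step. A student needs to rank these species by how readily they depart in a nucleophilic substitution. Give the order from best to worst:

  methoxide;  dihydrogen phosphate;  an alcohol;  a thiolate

an alcohol > dihydrogen phosphate > a thiolate > methoxide

an alcohol: pKₐ(R'OH₂⁺) ≈ -2.4 — neutral; leaves from a protonated ether (an oxonium ion, R–O(H)R'⁺)
dihydrogen phosphate: pKₐ(H₃PO₄) ≈ 2.1 — moderate base; biological leaving group after further activation
a thiolate: pKₐ(RSH (a thiol)) ≈ 10.5
methoxide: pKₐ(CH₃OH) ≈ 15.5 — strong base; alkoxides do not leave unassisted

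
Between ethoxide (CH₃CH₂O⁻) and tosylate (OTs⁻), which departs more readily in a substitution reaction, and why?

tosylate (OTs⁻)

tosylate (OTs⁻) is the better leaving group.
pKₐ(p-CH₃C₆H₄SO₃H (TsOH)) ≈ -2.8 versus pKₐ(CH₃CH₂OH) ≈ 16: tosylate (OTs⁻) is the much weaker base.
Resonance-delocalised arenesulfonate.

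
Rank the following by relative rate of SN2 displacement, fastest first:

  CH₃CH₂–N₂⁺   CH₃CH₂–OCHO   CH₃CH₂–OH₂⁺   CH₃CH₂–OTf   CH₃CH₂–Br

CH₃CH₂–N₂⁺ > CH₃CH₂–OTf > CH₃CH₂–Br > CH₃CH₂–OH₂⁺ > CH₃CH₂–OCHO

With the same alkyl group throughout, only the leaving group differentiates the rates.
The more stable X⁻ (or X) is on its own — i.e. the weaker a base it is — the better a leaving group it makes.
CH₃CH₂–N₂⁺ loses N₂: no meaningful conjugate acid; N₂ departs as an exceptionally stable neutral molecule
CH₃CH₂–OTf loses OTf⁻: pKₐ(CF₃SO₃H (triflic acid)) ≈ -14
CH₃CH₂–Br loses Br⁻: pKₐ(HBr) ≈ -9
CH₃CH₂–OH₂⁺ loses H₂O: pKₐ(H₃O⁺) ≈ -1.7
CH₃CH₂–OCHO loses HCOO⁻: pKₐ(HCOOH) ≈ 3.8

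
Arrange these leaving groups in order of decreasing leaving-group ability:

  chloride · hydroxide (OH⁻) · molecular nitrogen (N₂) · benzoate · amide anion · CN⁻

molecular nitrogen (N₂): no meaningful conjugate acid; N₂ departs as an exceptionally stable neutral molecule
chloride: pKₐ(HCl) ≈ -7
benzoate: pKₐ(C₆H₅COOH) ≈ 4.2 — aryl carboxylate
CN⁻: pKₐ(HCN) ≈ 9.2
hydroxide (OH⁻): pKₐ(H₂O) ≈ 15.7 — strong base; essentially never leaves without prior activation
amide anion: pKₐ(NH₃) ≈ 38

molecular nitrogen (N₂) > chloride > benzoate > CN⁻ > hydroxide (OH⁻) > amide anion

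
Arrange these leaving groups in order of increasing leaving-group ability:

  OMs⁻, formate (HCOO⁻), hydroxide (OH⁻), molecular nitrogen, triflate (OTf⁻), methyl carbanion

The more stable X⁻ (or X) is on its own — i.e. the weaker a base it is — the better a leaving group it makes.
molecular nitrogen: no meaningful conjugate acid; N₂ departs as an exceptionally stable neutral molecule
triflate (OTf⁻): pKₐ(CF₃SO₃H (triflic acid)) ≈ -14 — charge spread over three oxygens and a CF₃ group; the premier leaving group in synthesis
OMs⁻: pKₐ(CH₃SO₃H (MsOH)) ≈ -1.9 — resonance-delocalised alkanesulfonate
formate (HCOO⁻): pKₐ(HCOOH) ≈ 3.8
hydroxide (OH⁻): pKₐ(H₂O) ≈ 15.7 — strong base; essentially never leaves without prior activation
methyl carbanion: pKₐ(CH₄) ≈ 48
Reversing gives the worst-to-best order requested.

methyl carbanion < hydroxide (OH⁻) < formate (HCOO⁻) < OMs⁻ < triflate (OTf⁻) < molecular nitrogen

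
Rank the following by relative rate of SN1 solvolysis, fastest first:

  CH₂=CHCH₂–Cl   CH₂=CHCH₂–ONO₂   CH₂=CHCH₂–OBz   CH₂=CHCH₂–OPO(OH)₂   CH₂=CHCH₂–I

With the same alkyl group throughout, only the leaving group differentiates the rates.
Leaving-group ability tracks the stability of the departed species; conjugate-acid pKₐ is the usual yardstick (lower pKₐ → better LG).
CH₂=CHCH₂–I loses I⁻: pKₐ(HI) ≈ -10
CH₂=CHCH₂–Cl loses Cl⁻: pKₐ(HCl) ≈ -7
CH₂=CHCH₂–ONO₂ loses NO₃⁻: pKₐ(HNO₃) ≈ -1.3
CH₂=CHCH₂–OPO(OH)₂ loses H₂PO₄⁻: pKₐ(H₃PO₄) ≈ 2.1
CH₂=CHCH₂–OBz loses PhCOO⁻: pKₐ(C₆H₅COOH) ≈ 4.2

CH₂=CHCH₂–I > CH₂=CHCH₂–Cl > CH₂=CHCH₂–ONO₂ > CH₂=CHCH₂–OPO(OH)₂ > CH₂=CHCH₂–OBz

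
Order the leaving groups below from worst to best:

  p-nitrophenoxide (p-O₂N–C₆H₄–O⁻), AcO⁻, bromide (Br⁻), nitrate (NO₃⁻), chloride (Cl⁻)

The more stable X⁻ (or X) is on its own — i.e. the weaker a base it is — the better a leaving group it makes.
bromide (Br⁻): pKₐ(HBr) ≈ -9
chloride (Cl⁻): pKₐ(HCl) ≈ -7
nitrate (NO₃⁻): pKₐ(HNO₃) ≈ -1.3
AcO⁻: pKₐ(CH₃COOH) ≈ 4.8
p-nitrophenoxide (p-O₂N–C₆H₄–O⁻): pKₐ(p-nitrophenol) ≈ 7.2
Reversing gives the worst-to-best order requested.

p-nitrophenoxide (p-O₂N–C₆H₄–O⁻) < AcO⁻ < nitrate (NO₃⁻) < chloride (Cl⁻) < bromide (Br⁻)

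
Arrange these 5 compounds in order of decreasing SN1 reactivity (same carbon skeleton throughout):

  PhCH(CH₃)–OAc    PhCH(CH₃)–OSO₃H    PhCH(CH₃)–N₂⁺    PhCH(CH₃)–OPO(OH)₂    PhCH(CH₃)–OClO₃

The skeletons are identical, so relative rate is governed entirely by leaving-group ability.
A good leaving group is a weak base: the lower the pKₐ of its conjugate acid, the more readily it departs.
PhCH(CH₃)–N₂⁺ loses N₂: no meaningful conjugate acid; N₂ departs as an exceptionally stable neutral molecule
PhCH(CH₃)–OClO₃ loses ClO₄⁻: pKₐ(HClO₄) ≈ -10
PhCH(CH₃)–OSO₃H loses HSO₄⁻: pKₐ(H₂SO₄) ≈ -3
PhCH(CH₃)–OPO(OH)₂ loses H₂PO₄⁻: pKₐ(H₃PO₄) ≈ 2.1
PhCH(CH₃)–OAc loses AcO⁻: pKₐ(CH₃COOH) ≈ 4.8

PhCH(CH₃)–N₂⁺ > PhCH(CH₃)–OClO₃ > PhCH(CH₃)–OSO₃H > PhCH(CH₃)–OPO(OH)₂ > PhCH(CH₃)–OAc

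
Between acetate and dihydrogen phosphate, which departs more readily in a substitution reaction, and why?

dihydrogen phosphate

dihydrogen phosphate is the better leaving group.
pKₐ(H₃PO₄) ≈ 2.1 versus pKₐ(CH₃COOH) ≈ 4.8: dihydrogen phosphate is the much weaker base.
Moderate base; biological leaving group after further activation.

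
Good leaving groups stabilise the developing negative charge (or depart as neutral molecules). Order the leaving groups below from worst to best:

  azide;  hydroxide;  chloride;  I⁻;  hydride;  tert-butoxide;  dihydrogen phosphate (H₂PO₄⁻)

hydride < tert-butoxide < hydroxide < azide < dihydrogen phosphate (H₂PO₄⁻) < chloride < I⁻

I⁻: pKₐ(HI) ≈ -10
chloride: pKₐ(HCl) ≈ -7
dihydrogen phosphate (H₂PO₄⁻): pKₐ(H₃PO₄) ≈ 2.1
azide: pKₐ(HN₃) ≈ 4.7
hydroxide: pKₐ(H₂O) ≈ 15.7
tert-butoxide: pKₐ(t-BuOH) ≈ 18
hydride: pKₐ(H₂) ≈ 36
Reversing gives the worst-to-best order requested.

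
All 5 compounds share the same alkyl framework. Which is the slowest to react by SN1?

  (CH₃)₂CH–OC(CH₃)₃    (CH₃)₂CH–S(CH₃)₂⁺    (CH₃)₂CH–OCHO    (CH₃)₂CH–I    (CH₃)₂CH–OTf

With the same alkyl group throughout, only the leaving group differentiates the rates.
Leaving-group ability tracks the stability of the departed species; conjugate-acid pKₐ is the usual yardstick (lower pKₐ → better LG).
(CH₃)₂CH–OTf loses OTf⁻: pKₐ(CF₃SO₃H (triflic acid)) ≈ -14
(CH₃)₂CH–I loses I⁻: pKₐ(HI) ≈ -10
(CH₃)₂CH–S(CH₃)₂⁺ loses SR'₂: pKₐ(R'₂SH⁺) ≈ -7
(CH₃)₂CH–OCHO loses HCOO⁻: pKₐ(HCOOH) ≈ 3.8
(CH₃)₂CH–OC(CH₃)₃ loses (CH₃)₃CO⁻: pKₐ(t-BuOH) ≈ 18

(CH₃)₂CH–OC(CH₃)₃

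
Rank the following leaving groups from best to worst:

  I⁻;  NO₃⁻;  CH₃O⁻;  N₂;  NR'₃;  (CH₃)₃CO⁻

N₂ > I⁻ > NO₃⁻ > NR'₃ > CH₃O⁻ > (CH₃)₃CO⁻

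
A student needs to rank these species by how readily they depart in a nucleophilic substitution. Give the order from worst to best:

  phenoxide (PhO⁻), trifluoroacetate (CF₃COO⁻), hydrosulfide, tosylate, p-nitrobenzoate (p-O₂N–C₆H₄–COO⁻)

phenoxide (PhO⁻) < hydrosulfide < p-nitrobenzoate (p-O₂N–C₆H₄–COO⁻) < trifluoroacetate (CF₃COO⁻) < tosylate

A good leaving group is a weak base: the lower the pKₐ of its conjugate acid, the more readily it departs.
tosylate: pKₐ(p-CH₃C₆H₄SO₃H (TsOH)) ≈ -2.8
trifluoroacetate (CF₃COO⁻): pKₐ(CF₃COOH) ≈ 0.2
p-nitrobenzoate (p-O₂N–C₆H₄–COO⁻): pKₐ(p-nitrobenzoic acid) ≈ 3.4
hydrosulfide: pKₐ(H₂S) ≈ 7
phenoxide (PhO⁻): pKₐ(C₆H₅OH (phenol)) ≈ 10
The question asks for worst first, so the sequence is read in increasing leaving-group ability.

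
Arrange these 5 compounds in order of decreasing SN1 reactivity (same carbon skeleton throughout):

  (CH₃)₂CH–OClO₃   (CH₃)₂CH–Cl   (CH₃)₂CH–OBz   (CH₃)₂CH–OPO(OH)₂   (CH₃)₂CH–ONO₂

(CH₃)₂CH–OClO₃ > (CH₃)₂CH–Cl > (CH₃)₂CH–ONO₂ > (CH₃)₂CH–OPO(OH)₂ > (CH₃)₂CH–OBz

With the same alkyl group throughout, only the leaving group differentiates the rates.
Leaving-group ability tracks the stability of the departed species; conjugate-acid pKₐ is the usual yardstick (lower pKₐ → better LG).
(CH₃)₂CH–OClO₃ loses ClO₄⁻: pKₐ(HClO₄) ≈ -10
(CH₃)₂CH–Cl loses Cl⁻: pKₐ(HCl) ≈ -7
(CH₃)₂CH–ONO₂ loses NO₃⁻: pKₐ(HNO₃) ≈ -1.3
(CH₃)₂CH–OPO(OH)₂ loses H₂PO₄⁻: pKₐ(H₃PO₄) ≈ 2.1
(CH₃)₂CH–OBz loses PhCOO⁻: pKₐ(C₆H₅COOH) ≈ 4.2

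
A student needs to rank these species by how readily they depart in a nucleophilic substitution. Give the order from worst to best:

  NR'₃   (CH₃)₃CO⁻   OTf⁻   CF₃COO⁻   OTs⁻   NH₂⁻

NH₂⁻ < (CH₃)₃CO⁻ < NR'₃ < CF₃COO⁻ < OTs⁻ < OTf⁻

The more stable X⁻ (or X) is on its own — i.e. the weaker a base it is — the better a leaving group it makes.
OTf⁻: pKₐ(CF₃SO₃H (triflic acid)) ≈ -14
OTs⁻: pKₐ(p-CH₃C₆H₄SO₃H (TsOH)) ≈ -2.8
CF₃COO⁻: pKₐ(CF₃COOH) ≈ 0.2
NR'₃: pKₐ(R'₃NH⁺) ≈ 10.7
(CH₃)₃CO⁻: pKₐ(t-BuOH) ≈ 18
NH₂⁻: pKₐ(NH₃) ≈ 38
Reversing gives the worst-to-best order requested.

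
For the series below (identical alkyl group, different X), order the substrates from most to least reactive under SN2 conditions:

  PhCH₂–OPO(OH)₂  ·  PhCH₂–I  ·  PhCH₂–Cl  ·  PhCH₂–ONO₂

PhCH₂–I > PhCH₂–Cl > PhCH₂–ONO₂ > PhCH₂–OPO(OH)₂

Same R in every case — rank the leaving groups.
The more stable X⁻ (or X) is on its own — i.e. the weaker a base it is — the better a leaving group it makes.
PhCH₂–I loses I⁻: pKₐ(HI) ≈ -10
PhCH₂–Cl loses Cl⁻: pKₐ(HCl) ≈ -7
PhCH₂–ONO₂ loses NO₃⁻: pKₐ(HNO₃) ≈ -1.3
PhCH₂–OPO(OH)₂ loses H₂PO₄⁻: pKₐ(H₃PO₄) ≈ 2.1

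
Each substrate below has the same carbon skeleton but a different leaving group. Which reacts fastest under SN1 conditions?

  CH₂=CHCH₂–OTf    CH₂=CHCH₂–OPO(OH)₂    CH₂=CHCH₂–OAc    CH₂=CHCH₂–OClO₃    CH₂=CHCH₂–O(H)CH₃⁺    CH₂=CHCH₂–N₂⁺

CH₂=CHCH₂–N₂⁺

The skeletons are identical, so relative rate is governed entirely by leaving-group ability.
A good leaving group is a weak base: the lower the pKₐ of its conjugate acid, the more readily it departs.
CH₂=CHCH₂–N₂⁺ loses N₂: no meaningful conjugate acid; N₂ departs as an exceptionally stable neutral molecule
CH₂=CHCH₂–OTf loses OTf⁻: pKₐ(CF₃SO₃H (triflic acid)) ≈ -14
CH₂=CHCH₂–OClO₃ loses ClO₄⁻: pKₐ(HClO₄) ≈ -10
CH₂=CHCH₂–O(H)CH₃⁺ loses R'OH: pKₐ(R'OH₂⁺) ≈ -2.4
CH₂=CHCH₂–OPO(OH)₂ loses H₂PO₄⁻: pKₐ(H₃PO₄) ≈ 2.1
CH₂=CHCH₂–OAc loses AcO⁻: pKₐ(CH₃COOH) ≈ 4.8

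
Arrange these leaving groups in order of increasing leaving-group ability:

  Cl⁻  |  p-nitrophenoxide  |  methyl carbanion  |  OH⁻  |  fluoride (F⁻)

methyl carbanion < OH⁻ < p-nitrophenoxide < fluoride (F⁻) < Cl⁻

The more stable X⁻ (or X) is on its own — i.e. the weaker a base it is — the better a leaving group it makes.
Cl⁻: pKₐ(HCl) ≈ -7 — moderately weak base
fluoride (F⁻): pKₐ(HF) ≈ 3.2
p-nitrophenoxide: pKₐ(p-nitrophenol) ≈ 7.2 — nitro group delocalises the charge; the classic chromogenic LG
OH⁻: pKₐ(H₂O) ≈ 15.7 — strong base; essentially never leaves without prior activation
methyl carbanion: pKₐ(CH₄) ≈ 48 — unstabilised carbanion; the worst conceivable leaving group
Listed from poorest to best leaving group as asked.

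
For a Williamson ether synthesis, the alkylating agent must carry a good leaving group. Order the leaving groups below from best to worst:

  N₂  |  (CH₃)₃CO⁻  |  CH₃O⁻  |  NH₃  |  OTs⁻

N₂ > OTs⁻ > NH₃ > CH₃O⁻ > (CH₃)₃CO⁻

N₂: no meaningful conjugate acid; N₂ departs as an exceptionally stable neutral molecule
OTs⁻: pKₐ(p-CH₃C₆H₄SO₃H (TsOH)) ≈ -2.8
NH₃: pKₐ(NH₄⁺) ≈ 9.2 — neutral but moderately basic; leaves from R–NH₃⁺
CH₃O⁻: pKₐ(CH₃OH) ≈ 15.5 — strong base; alkoxides do not leave unassisted
(CH₃)₃CO⁻: pKₐ(t-BuOH) ≈ 18 — bulky, strongly basic alkoxide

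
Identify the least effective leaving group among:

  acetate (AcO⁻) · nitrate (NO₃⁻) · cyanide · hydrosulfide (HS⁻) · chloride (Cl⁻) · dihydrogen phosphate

cyanide

Leaving-group ability tracks the stability of the departed species; conjugate-acid pKₐ is the usual yardstick (lower pKₐ → better LG).
chloride (Cl⁻): pKₐ(HCl) ≈ -7
nitrate (NO₃⁻): pKₐ(HNO₃) ≈ -1.3
dihydrogen phosphate: pKₐ(H₃PO₄) ≈ 2.1
acetate (AcO⁻): pKₐ(CH₃COOH) ≈ 4.8
hydrosulfide (HS⁻): pKₐ(H₂S) ≈ 7
cyanide: pKₐ(HCN) ≈ 9.2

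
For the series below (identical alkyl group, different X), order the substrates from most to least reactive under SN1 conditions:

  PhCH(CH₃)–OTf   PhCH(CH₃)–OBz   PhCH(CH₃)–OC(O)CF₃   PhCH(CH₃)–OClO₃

With the same alkyl group throughout, only the leaving group differentiates the rates.
Rank by basicity of the departing species: weakest base leaves most easily.
PhCH(CH₃)–OTf loses OTf⁻: pKₐ(CF₃SO₃H (triflic acid)) ≈ -14
PhCH(CH₃)–OClO₃ loses ClO₄⁻: pKₐ(HClO₄) ≈ -10
PhCH(CH₃)–OC(O)CF₃ loses CF₃COO⁻: pKₐ(CF₃COOH) ≈ 0.2
PhCH(CH₃)–OBz loses PhCOO⁻: pKₐ(C₆H₅COOH) ≈ 4.2

PhCH(CH₃)–OTf > PhCH(CH₃)–OClO₃ > PhCH(CH₃)–OC(O)CF₃ > PhCH(CH₃)–OBz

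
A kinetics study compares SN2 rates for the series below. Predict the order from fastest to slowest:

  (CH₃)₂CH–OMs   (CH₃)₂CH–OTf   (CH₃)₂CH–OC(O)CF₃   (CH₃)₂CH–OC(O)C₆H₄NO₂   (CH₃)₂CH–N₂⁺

(CH₃)₂CH–N₂⁺ > (CH₃)₂CH–OTf > (CH₃)₂CH–OMs > (CH₃)₂CH–OC(O)CF₃ > (CH₃)₂CH–OC(O)C₆H₄NO₂

Identical carbon frameworks mean the comparison reduces to leaving-group quality.
A good leaving group is a weak base: the lower the pKₐ of its conjugate acid, the more readily it departs.
(CH₃)₂CH–N₂⁺ loses N₂: no meaningful conjugate acid; N₂ departs as an exceptionally stable neutral molecule
(CH₃)₂CH–OTf loses OTf⁻: pKₐ(CF₃SO₃H (triflic acid)) ≈ -14
(CH₃)₂CH–OMs loses OMs⁻: pKₐ(CH₃SO₃H (MsOH)) ≈ -1.9
(CH₃)₂CH–OC(O)CF₃ loses CF₃COO⁻: pKₐ(CF₃COOH) ≈ 0.2
(CH₃)₂CH–OC(O)C₆H₄NO₂ loses p-O₂N–C₆H₄–COO⁻: pKₐ(p-nitrobenzoic acid) ≈ 3.4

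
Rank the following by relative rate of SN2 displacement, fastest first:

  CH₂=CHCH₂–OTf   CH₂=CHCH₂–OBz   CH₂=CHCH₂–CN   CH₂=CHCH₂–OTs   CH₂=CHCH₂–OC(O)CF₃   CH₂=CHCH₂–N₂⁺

CH₂=CHCH₂–N₂⁺ > CH₂=CHCH₂–OTf > CH₂=CHCH₂–OTs > CH₂=CHCH₂–OC(O)CF₃ > CH₂=CHCH₂–OBz > CH₂=CHCH₂–CN

Identical carbon frameworks mean the comparison reduces to leaving-group quality.
A good leaving group is a weak base: the lower the pKₐ of its conjugate acid, the more readily it departs.
CH₂=CHCH₂–N₂⁺ loses N₂: no meaningful conjugate acid; N₂ departs as an exceptionally stable neutral molecule
CH₂=CHCH₂–OTf loses OTf⁻: pKₐ(CF₃SO₃H (triflic acid)) ≈ -14
CH₂=CHCH₂–OTs loses OTs⁻: pKₐ(p-CH₃C₆H₄SO₃H (TsOH)) ≈ -2.8
CH₂=CHCH₂–OC(O)CF₃ loses CF₃COO⁻: pKₐ(CF₃COOH) ≈ 0.2
CH₂=CHCH₂–OBz loses PhCOO⁻: pKₐ(C₆H₅COOH) ≈ 4.2
CH₂=CHCH₂–CN loses CN⁻: pKₐ(HCN) ≈ 9.2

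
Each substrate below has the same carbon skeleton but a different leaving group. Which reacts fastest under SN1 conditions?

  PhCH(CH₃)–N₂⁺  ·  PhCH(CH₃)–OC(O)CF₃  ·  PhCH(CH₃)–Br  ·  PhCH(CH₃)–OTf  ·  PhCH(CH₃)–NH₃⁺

PhCH(CH₃)–N₂⁺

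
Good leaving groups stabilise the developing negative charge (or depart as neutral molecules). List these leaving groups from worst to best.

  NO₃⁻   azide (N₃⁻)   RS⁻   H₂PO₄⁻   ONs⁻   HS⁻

Rank by basicity of the departing species: weakest base leaves most easily.
ONs⁻: pKₐ(p-O₂NC₆H₄SO₃H) ≈ -3.5 — p-nitro group further stabilises the sulfonate
NO₃⁻: pKₐ(HNO₃) ≈ -1.3 — resonance-delocalised over three oxygens
H₂PO₄⁻: pKₐ(H₃PO₄) ≈ 2.1 — moderate base; biological leaving group after further activation
azide (N₃⁻): pKₐ(HN₃) ≈ 4.7 — linear, resonance-stabilised
HS⁻: pKₐ(H₂S) ≈ 7 — larger and more polarisable than the oxygen analogue
RS⁻: pKₐ(RSH (a thiol)) ≈ 10.5 — moderately basic; rarely leaves without activation
The question asks for worst first, so the sequence is read in increasing leaving-group ability.

RS⁻ < HS⁻ < azide (N₃⁻) < H₂PO₄⁻ < NO₃⁻ < ONs⁻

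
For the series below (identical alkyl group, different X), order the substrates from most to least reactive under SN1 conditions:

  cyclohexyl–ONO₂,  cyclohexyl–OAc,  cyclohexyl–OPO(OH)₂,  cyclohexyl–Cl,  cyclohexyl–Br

cyclohexyl–Br > cyclohexyl–Cl > cyclohexyl–ONO₂ > cyclohexyl–OPO(OH)₂ > cyclohexyl–OAc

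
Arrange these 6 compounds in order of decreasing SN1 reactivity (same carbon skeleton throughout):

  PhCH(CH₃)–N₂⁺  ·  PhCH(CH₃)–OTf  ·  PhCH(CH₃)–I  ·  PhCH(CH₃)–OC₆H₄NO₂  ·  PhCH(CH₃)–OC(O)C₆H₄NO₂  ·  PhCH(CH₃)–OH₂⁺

The skeletons are identical, so relative rate is governed entirely by leaving-group ability.
The more stable X⁻ (or X) is on its own — i.e. the weaker a base it is — the better a leaving group it makes.
PhCH(CH₃)–N₂⁺ loses N₂: no meaningful conjugate acid; N₂ departs as an exceptionally stable neutral molecule
PhCH(CH₃)–OTf loses OTf⁻: pKₐ(CF₃SO₃H (triflic acid)) ≈ -14
PhCH(CH₃)–I loses I⁻: pKₐ(HI) ≈ -10
PhCH(CH₃)–OH₂⁺ loses H₂O: pKₐ(H₃O⁺) ≈ -1.7
PhCH(CH₃)–OC(O)C₆H₄NO₂ loses p-O₂N–C₆H₄–COO⁻: pKₐ(p-nitrobenzoic acid) ≈ 3.4
PhCH(CH₃)–OC₆H₄NO₂ loses p-O₂N–C₆H₄–O⁻: pKₐ(p-nitrophenol) ≈ 7.2

PhCH(CH₃)–N₂⁺ > PhCH(CH₃)–OTf > PhCH(CH₃)–I > PhCH(CH₃)–OH₂⁺ > PhCH(CH₃)–OC(O)C₆H₄NO₂ > PhCH(CH₃)–OC₆H₄NO₂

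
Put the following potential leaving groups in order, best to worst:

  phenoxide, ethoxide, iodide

iodide > phenoxide > ethoxide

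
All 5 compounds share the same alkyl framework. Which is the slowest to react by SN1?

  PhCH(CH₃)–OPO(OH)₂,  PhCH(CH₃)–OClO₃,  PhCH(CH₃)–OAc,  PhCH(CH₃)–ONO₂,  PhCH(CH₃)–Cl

Identical carbon frameworks mean the comparison reduces to leaving-group quality.
The more stable X⁻ (or X) is on its own — i.e. the weaker a base it is — the better a leaving group it makes.
PhCH(CH₃)–OClO₃ loses ClO₄⁻: pKₐ(HClO₄) ≈ -10
PhCH(CH₃)–Cl loses Cl⁻: pKₐ(HCl) ≈ -7
PhCH(CH₃)–ONO₂ loses NO₃⁻: pKₐ(HNO₃) ≈ -1.3
PhCH(CH₃)–OPO(OH)₂ loses H₂PO₄⁻: pKₐ(H₃PO₄) ≈ 2.1
PhCH(CH₃)–OAc loses AcO⁻: pKₐ(CH₃COOH) ≈ 4.8

PhCH(CH₃)–OAc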